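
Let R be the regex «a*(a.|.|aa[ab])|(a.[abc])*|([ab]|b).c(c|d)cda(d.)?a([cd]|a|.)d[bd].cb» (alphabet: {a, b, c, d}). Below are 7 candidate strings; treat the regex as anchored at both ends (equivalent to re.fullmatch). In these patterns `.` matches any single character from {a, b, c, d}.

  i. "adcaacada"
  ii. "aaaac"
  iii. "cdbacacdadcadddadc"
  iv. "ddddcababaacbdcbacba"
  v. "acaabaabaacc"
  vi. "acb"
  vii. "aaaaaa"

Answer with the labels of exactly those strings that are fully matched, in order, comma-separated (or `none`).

i → match
ii → match
iii → no match
iv → no match
v → match
vi → match
vii → match

i, ii, v, vi, vii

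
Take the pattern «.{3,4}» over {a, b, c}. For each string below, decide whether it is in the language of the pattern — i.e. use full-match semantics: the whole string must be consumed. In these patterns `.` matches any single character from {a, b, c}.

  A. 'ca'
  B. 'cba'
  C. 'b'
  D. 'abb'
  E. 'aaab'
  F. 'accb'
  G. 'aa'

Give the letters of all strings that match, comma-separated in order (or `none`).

B, D, E, F

A → no match
B → match
C → no match
D → match
E → match
F → match
G → no match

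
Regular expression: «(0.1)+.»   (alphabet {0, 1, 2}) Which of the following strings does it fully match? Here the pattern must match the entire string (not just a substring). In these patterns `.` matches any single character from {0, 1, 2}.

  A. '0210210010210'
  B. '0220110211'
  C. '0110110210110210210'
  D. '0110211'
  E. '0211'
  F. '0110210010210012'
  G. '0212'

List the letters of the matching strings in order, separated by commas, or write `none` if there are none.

A → match
B. '0220110211' → no match
C → match
D. '0110211' → match
E. '0211' → match
F → match
G. '0212' → match

A, C, D, E, F, G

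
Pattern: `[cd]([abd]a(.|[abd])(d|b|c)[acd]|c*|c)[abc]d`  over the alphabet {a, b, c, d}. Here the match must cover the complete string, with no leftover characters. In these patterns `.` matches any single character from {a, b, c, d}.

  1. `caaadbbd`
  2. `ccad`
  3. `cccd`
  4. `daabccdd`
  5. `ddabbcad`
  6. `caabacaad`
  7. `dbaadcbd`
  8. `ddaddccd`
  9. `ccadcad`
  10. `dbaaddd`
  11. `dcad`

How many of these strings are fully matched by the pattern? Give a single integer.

6

1 → no match
2 → match
3 → match
4 → no match
5 → match
6 → no match
7 → match
8 → match
9 → no match
10 → no match
11 → match
Total matched: 6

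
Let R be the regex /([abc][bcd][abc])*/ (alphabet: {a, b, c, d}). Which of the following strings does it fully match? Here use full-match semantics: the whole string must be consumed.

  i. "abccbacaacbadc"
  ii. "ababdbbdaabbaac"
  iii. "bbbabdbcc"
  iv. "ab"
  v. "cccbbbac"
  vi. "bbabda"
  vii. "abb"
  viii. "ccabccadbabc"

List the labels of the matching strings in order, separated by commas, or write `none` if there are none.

i → no match
ii → no match
iii → no match
iv → no match
v → no match
vi → match
vii → match
viii → match

vi, vii, viii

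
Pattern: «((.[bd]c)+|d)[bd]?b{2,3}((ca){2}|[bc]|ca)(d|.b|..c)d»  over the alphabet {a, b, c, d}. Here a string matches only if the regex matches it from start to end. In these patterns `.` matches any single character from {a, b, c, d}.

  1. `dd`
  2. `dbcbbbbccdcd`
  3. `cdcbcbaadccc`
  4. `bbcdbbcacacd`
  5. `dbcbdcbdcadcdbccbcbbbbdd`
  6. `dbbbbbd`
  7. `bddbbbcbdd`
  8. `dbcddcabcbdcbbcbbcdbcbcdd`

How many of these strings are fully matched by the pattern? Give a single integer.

4

1 → no match
2 → match
3 → no match — must end with `d`
4 → match
5 → match
6 → match
7 → no match
8 → no match
Total matched: 4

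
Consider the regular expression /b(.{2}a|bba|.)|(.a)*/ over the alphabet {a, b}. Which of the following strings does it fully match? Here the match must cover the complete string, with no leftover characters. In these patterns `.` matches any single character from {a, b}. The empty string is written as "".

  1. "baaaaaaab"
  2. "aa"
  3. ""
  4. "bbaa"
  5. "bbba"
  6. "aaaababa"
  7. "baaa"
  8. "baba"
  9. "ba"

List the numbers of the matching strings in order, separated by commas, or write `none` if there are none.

2, 3, 4, 5, 6, 7, 8, 9

1. "baaaaaaab" → no match
2. "aa" → match
3. "" → match
4. "bbaa" → match
5. "bbba" → match
6. "aaaababa" → match
7. "baaa" → match
8. "baba" → match
9. "ba" → match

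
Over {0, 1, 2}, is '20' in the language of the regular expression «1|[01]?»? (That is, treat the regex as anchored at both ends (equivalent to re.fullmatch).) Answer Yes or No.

No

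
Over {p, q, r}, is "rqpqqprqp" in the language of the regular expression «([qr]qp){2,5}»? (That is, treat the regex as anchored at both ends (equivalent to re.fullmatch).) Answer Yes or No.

Yes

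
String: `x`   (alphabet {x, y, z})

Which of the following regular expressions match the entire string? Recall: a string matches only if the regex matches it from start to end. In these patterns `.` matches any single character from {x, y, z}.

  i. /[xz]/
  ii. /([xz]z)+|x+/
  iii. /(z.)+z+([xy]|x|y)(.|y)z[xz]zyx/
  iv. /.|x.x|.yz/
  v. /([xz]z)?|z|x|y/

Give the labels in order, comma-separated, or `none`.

i → match
ii → match
iii → no match — must start with `z`
iv → match
v → match

i, ii, iv, v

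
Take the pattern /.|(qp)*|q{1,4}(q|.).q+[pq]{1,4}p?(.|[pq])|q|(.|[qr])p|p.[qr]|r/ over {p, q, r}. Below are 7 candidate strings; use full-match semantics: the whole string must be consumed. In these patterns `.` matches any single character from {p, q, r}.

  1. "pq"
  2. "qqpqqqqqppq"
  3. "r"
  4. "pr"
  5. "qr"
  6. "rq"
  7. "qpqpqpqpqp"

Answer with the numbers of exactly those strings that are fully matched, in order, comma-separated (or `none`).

2, 3, 7

1. "pq" → no match
2. "qqpqqqqqppq" → match
3. "r" → match
4. "pr" → no match
5. "qr" → no match
6. "rq" → no match
7. "qpqpqpqpqp" → match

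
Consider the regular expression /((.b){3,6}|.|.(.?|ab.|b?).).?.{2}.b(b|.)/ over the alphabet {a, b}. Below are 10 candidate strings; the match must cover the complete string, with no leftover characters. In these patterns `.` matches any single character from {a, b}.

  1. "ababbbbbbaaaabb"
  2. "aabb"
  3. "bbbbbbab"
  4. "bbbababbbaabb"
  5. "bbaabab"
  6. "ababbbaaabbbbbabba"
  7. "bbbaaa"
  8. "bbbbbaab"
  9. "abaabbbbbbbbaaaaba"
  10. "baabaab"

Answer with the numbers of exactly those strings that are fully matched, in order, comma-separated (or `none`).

none

1 → no match
2 → no match
3 → no match
4 → no match
5 → no match
6 → no match
7 → no match
8 → no match
9 → no match
10 → no match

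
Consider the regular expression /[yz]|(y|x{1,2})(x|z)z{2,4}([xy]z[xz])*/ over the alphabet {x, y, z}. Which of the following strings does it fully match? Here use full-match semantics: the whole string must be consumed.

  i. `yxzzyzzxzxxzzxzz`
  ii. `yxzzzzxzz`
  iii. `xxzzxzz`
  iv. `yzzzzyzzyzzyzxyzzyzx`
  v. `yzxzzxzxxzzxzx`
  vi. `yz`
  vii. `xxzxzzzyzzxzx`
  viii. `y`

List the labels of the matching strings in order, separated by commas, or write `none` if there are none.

i, ii, iii, iv, viii

i → match
ii → match
iii → match
iv → match
v → no match
vi → no match
vii → no match
viii → match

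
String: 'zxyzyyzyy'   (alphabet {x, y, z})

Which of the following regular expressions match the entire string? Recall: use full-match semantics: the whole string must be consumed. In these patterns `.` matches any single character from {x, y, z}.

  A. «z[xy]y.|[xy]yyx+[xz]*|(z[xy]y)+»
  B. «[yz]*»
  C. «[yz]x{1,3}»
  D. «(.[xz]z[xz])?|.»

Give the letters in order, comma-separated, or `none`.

A → match
B → no match
C → no match — must end with 'x'
D → no match

A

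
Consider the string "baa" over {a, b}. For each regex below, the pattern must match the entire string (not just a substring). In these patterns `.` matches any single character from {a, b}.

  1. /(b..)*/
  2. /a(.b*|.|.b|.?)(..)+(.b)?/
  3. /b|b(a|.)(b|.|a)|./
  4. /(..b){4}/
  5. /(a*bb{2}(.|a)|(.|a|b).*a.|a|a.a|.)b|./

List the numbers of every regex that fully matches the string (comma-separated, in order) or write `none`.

1, 3

1 → match
2 → no match — must start with "a"
3 → match
4 → no match — must end with "b"
5 → no match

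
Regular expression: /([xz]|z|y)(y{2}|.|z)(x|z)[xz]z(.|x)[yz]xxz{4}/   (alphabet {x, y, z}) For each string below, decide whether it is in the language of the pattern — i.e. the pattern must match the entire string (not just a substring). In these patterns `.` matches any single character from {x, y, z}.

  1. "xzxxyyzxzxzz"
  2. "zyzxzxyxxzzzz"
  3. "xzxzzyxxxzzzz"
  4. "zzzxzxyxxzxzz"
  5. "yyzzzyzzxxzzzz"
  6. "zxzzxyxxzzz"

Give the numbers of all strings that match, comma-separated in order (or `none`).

2

1 → no match
2 → match
3 → no match
4 → no match
5 → no match
6 → no match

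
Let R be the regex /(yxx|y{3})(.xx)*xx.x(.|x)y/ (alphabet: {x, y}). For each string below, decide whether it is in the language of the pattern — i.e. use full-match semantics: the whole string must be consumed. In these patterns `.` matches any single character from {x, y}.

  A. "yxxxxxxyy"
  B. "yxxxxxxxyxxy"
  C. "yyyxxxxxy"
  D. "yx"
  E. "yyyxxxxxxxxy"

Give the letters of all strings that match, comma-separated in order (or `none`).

A, B, C, E

A. "yxxxxxxyy" → match
B. "yxxxxxxxyxxy" → match
C. "yyyxxxxxy" → match
D. "yx" → no match — must end with "y"
E. "yyyxxxxxxxxy" → match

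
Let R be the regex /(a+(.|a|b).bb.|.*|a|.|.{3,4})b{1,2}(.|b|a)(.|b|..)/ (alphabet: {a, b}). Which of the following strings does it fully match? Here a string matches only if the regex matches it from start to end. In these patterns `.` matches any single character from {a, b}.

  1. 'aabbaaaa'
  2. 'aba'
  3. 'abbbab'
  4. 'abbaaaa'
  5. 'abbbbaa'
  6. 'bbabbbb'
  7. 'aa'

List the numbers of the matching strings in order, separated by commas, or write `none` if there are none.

3, 5, 6

1 → no match
2 → no match
3 → match
4 → no match
5 → match
6 → match
7 → no match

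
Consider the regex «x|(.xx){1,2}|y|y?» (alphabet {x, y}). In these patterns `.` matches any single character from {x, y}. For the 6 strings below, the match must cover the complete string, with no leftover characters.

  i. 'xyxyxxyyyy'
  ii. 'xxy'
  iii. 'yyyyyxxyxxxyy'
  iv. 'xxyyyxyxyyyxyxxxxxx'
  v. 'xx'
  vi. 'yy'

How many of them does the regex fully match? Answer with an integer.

i → no match
ii → no match
iii → no match
iv → no match
v → no match
vi → no match
Total matched: 0

0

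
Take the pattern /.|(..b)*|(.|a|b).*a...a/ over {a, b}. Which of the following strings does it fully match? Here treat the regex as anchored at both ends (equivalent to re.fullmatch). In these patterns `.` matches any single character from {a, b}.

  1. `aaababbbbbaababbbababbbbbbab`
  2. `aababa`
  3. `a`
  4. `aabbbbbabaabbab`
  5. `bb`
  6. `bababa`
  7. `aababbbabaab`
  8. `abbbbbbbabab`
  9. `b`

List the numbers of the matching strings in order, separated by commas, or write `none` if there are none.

2, 3, 4, 6, 7, 9

1 → no match
2. `aababa` → match
3. `a` → match
4 → match
5. `bb` → no match
6. `bababa` → match
7. `aababbbabaab` → match
8. `abbbbbbbabab` → no match
9. `b` → match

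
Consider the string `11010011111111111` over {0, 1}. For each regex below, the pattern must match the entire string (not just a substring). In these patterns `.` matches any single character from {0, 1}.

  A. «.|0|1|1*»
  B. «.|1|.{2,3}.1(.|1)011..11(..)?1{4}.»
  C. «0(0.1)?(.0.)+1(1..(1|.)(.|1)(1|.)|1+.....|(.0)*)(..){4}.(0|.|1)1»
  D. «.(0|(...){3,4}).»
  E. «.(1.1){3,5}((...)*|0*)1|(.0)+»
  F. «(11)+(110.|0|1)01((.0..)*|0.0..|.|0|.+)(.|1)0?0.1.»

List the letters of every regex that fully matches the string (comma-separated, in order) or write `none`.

A → no match
B → match
C → no match — must start with `0`
D → no match
E → no match
F → no match

B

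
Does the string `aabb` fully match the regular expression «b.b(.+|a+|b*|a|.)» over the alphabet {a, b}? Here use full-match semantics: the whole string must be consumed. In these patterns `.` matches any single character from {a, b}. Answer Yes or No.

No

Every match must start with `b`, but `aabb` does not.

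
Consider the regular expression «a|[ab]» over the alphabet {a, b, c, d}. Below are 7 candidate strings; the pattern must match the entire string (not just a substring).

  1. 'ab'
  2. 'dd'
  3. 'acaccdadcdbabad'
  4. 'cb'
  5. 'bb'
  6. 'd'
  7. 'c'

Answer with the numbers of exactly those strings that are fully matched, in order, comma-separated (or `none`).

none

1. 'ab' → no match
2. 'dd' → no match
3 → no match
4. 'cb' → no match
5. 'bb' → no match
6. 'd' → no match
7. 'c' → no match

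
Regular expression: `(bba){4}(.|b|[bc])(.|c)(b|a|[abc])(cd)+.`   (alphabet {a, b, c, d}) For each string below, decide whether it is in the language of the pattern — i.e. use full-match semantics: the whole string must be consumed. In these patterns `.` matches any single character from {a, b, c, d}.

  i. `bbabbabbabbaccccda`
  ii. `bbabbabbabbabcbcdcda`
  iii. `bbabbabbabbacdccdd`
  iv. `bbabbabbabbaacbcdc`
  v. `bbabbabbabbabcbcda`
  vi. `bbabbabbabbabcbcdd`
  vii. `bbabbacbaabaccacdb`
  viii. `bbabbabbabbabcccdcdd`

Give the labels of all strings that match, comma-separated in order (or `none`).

i → match
ii → match
iii → match
iv → match
v → match
vi → match
vii → no match
viii → match

i, ii, iii, iv, v, vi, viii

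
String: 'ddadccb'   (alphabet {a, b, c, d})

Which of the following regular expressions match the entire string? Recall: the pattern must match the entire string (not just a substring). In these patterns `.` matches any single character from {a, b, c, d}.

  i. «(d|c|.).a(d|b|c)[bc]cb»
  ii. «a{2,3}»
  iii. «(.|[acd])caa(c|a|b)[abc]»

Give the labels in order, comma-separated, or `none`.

i

i → match
ii → no match — must start with 'a'
iii → no match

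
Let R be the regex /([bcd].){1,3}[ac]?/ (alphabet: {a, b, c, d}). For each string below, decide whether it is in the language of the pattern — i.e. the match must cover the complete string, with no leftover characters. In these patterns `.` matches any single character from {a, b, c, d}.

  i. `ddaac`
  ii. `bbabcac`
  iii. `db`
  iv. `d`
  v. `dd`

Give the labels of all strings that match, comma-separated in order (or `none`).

iii, v

i → no match
ii → no match
iii → match
iv → no match
v → match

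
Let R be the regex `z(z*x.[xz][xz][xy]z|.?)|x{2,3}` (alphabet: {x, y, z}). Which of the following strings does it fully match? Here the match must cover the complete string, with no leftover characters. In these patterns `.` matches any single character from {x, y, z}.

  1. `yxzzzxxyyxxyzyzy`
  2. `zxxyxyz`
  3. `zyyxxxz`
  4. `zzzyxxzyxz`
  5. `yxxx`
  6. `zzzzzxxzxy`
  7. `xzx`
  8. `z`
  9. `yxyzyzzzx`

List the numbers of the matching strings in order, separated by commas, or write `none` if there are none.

8

1 → no match
2 → no match
3 → no match
4 → no match
5 → no match
6 → no match
7 → no match
8 → match
9 → no match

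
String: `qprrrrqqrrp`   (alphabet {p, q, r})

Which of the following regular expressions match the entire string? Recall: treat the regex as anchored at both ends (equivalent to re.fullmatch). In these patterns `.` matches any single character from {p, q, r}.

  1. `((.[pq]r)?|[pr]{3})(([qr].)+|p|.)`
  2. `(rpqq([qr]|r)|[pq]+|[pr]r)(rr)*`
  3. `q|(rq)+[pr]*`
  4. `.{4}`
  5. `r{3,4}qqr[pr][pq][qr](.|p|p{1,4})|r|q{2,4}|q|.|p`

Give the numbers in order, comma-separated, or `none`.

1 → match
2 → no match
3 → no match
4 → no match
5 → no match

1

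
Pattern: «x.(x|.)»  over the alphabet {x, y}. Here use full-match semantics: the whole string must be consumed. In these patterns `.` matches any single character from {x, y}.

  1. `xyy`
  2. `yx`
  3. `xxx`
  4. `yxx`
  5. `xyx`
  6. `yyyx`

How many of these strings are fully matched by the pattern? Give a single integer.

3

1. `xyy` → match
2. `yx` → no match — must start with `x`
3. `xxx` → match
4. `yxx` → no match — must start with `x`
5. `xyx` → match
6. `yyyx` → no match — must start with `x`
Total matched: 3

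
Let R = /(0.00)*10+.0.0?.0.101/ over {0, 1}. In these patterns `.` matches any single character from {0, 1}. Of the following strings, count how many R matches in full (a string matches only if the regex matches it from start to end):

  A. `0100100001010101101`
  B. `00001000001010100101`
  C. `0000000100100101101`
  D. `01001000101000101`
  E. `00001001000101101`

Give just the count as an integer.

A → match
B → match
C → no match
D → match
E → match
Total matched: 4

4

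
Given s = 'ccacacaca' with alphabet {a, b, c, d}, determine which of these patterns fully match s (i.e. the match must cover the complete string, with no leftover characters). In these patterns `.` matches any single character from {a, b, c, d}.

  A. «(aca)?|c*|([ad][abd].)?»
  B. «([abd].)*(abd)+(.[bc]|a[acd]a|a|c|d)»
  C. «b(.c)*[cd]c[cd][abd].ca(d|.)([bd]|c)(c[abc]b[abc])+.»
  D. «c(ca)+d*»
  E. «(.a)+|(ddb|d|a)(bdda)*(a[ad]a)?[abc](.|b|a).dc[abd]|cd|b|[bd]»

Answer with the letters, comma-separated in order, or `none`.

D

A → no match
B → no match
C → no match — must start with 'b'
D → match
E → no match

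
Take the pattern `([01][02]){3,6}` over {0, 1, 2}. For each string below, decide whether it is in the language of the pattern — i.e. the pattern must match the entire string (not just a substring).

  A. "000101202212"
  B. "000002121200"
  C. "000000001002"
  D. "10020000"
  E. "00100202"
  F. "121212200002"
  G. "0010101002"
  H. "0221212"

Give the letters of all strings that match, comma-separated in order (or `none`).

A. "000101202212" → no match
B. "000002121200" → match
C. "000000001002" → match
D. "10020000" → match
E. "00100202" → match
F. "121212200002" → no match
G. "0010101002" → match
H. "0221212" → no match

B, C, D, E, G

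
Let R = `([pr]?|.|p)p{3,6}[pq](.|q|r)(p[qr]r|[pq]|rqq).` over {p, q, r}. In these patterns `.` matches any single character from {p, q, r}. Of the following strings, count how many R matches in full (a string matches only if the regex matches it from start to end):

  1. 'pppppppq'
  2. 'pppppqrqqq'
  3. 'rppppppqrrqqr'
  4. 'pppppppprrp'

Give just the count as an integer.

1 → match
2 → match
3 → match
4 → match
Total matched: 4

4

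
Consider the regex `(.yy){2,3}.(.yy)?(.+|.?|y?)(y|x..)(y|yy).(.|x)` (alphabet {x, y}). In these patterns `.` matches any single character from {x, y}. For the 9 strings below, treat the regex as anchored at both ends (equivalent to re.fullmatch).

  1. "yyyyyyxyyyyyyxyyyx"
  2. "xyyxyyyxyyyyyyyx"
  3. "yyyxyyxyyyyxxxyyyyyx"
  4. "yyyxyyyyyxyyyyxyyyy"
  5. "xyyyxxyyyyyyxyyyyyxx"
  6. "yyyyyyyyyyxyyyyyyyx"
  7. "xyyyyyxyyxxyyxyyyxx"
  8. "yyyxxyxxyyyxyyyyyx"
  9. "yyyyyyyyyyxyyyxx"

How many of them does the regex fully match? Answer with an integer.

1 → match
2 → match
3 → match
4 → match
5 → no match
6 → match
7 → match
8 → no match
9 → match
Total matched: 7

7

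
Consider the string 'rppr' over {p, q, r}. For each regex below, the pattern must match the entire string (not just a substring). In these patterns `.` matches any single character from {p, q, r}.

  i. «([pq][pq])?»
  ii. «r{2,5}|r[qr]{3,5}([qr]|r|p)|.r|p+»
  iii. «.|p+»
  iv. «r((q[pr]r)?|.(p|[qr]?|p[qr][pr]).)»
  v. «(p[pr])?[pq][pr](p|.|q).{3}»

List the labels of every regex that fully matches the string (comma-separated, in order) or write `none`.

iv

i → no match
ii → no match
iii → no match
iv → match
v → no match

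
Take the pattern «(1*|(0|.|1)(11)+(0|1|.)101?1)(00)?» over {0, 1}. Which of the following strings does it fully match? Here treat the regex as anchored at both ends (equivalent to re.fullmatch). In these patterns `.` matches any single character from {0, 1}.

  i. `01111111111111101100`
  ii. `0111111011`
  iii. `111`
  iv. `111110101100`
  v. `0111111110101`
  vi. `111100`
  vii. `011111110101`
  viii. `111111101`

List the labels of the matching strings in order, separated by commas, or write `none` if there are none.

i, ii, iii, iv, v, vi, viii

i → match
ii → match
iii → match
iv → match
v → match
vi → match
vii → no match
viii → match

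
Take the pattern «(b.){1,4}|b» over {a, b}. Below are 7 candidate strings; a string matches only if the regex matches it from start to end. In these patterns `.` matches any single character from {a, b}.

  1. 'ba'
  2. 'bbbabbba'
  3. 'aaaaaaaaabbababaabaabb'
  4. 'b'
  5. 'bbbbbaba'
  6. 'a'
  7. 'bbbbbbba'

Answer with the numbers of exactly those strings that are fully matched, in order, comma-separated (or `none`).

1, 2, 4, 5, 7

1 → match
2 → match
3 → no match — must start with 'b'
4 → match
5 → match
6 → no match — must start with 'b'
7 → match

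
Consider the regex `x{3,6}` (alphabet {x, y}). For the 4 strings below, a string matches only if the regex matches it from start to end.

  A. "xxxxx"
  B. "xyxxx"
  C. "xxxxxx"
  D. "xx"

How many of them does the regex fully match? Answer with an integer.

A. "xxxxx" → match
B. "xyxxx" → no match
C. "xxxxxx" → match
D. "xx" → no match
Total matched: 2

2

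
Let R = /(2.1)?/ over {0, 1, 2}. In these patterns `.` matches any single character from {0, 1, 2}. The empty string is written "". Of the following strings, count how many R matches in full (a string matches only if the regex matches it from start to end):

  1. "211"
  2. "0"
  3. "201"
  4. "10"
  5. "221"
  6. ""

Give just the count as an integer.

1 → match
2 → no match
3 → match
4 → no match
5 → match
6 → match
Total matched: 4

4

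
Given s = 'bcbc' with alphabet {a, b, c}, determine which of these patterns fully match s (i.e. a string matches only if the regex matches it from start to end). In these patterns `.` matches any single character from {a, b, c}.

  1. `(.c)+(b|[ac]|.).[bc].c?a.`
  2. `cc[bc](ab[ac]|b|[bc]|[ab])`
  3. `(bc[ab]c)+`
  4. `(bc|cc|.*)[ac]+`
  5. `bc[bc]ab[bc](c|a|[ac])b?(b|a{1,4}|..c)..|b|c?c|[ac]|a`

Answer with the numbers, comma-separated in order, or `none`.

1 → no match
2 → no match — must start with 'cc'
3 → match
4 → match
5 → no match

3, 4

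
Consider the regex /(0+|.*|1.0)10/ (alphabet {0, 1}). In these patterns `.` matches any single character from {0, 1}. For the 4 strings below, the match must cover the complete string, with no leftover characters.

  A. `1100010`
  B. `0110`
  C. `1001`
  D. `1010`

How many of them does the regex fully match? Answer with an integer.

A → match
B → match
C → no match — must end with `10`
D → match
Total matched: 3

3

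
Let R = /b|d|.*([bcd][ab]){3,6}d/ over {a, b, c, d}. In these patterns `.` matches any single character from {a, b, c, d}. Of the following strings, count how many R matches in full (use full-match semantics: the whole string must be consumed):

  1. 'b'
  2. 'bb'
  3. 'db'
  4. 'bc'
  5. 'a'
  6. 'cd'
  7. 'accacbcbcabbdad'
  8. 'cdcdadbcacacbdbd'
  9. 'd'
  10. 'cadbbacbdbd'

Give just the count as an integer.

1 → match
2 → no match
3 → no match
4 → no match
5 → no match
6 → no match
7 → match
8 → match
9 → match
10 → match
Total matched: 5

5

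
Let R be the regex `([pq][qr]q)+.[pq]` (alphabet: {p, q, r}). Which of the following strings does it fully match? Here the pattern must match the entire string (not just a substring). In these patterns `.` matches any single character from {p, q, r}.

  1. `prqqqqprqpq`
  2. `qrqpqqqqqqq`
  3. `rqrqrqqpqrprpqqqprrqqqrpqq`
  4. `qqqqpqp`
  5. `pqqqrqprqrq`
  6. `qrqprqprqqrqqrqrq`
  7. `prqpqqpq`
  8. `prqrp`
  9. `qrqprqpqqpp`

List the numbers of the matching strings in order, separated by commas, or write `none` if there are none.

1 → match
2 → match
3 → no match
4 → no match
5 → match
6 → match
7 → match
8 → match
9 → match

1, 2, 5, 6, 7, 8, 9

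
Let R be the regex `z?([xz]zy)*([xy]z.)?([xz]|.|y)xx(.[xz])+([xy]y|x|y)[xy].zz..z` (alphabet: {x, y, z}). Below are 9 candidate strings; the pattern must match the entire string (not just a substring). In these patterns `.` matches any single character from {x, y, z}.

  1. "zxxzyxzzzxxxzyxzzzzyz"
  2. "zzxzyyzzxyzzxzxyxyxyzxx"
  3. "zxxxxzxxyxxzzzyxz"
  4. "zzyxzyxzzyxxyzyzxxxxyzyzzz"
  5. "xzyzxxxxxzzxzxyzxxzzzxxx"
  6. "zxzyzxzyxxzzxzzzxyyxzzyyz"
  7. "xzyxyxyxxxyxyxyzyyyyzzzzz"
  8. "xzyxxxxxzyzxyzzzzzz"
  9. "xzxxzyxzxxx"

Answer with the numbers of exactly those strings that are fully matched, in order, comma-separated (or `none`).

none

1 → no match
2 → no match — must end with "z"
3 → no match
4 → no match
5 → no match — must end with "z"
6 → no match
7 → no match
8 → no match
9 → no match — must end with "z"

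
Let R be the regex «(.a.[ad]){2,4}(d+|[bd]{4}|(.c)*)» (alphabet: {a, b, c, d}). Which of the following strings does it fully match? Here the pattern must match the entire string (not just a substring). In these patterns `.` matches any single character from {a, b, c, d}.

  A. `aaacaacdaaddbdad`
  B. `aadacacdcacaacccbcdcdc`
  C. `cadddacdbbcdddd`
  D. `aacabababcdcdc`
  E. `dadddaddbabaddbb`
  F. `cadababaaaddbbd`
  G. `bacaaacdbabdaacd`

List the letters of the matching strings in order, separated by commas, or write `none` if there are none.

B, D, E, G

A → no match
B → match
C → no match
D → match
E → match
F → no match
G → match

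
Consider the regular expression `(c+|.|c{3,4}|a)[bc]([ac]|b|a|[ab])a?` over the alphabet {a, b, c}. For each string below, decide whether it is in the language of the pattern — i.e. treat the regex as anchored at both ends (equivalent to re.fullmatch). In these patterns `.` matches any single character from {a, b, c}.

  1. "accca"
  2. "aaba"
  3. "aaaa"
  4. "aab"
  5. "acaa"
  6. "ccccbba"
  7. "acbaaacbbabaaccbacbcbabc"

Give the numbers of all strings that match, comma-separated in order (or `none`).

1 → no match
2 → no match
3 → no match
4 → no match
5 → match
6 → match
7 → no match

5, 6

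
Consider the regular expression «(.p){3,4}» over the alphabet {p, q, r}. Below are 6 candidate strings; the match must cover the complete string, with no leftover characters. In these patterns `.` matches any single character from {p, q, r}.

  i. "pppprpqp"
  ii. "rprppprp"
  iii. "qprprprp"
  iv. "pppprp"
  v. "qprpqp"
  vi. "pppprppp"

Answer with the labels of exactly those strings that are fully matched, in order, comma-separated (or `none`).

i, ii, iii, iv, v, vi

i. "pppprpqp" → match
ii. "rprppprp" → match
iii. "qprprprp" → match
iv. "pppprp" → match
v. "qprpqp" → match
vi. "pppprppp" → match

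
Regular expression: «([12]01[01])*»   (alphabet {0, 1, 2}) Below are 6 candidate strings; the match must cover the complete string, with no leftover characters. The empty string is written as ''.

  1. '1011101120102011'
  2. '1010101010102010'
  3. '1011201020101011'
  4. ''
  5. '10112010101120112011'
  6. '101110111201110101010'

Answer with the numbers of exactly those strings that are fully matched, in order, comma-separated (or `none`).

1 → match
2 → match
3 → match
4 → match
5 → match
6 → no match

1, 2, 3, 4, 5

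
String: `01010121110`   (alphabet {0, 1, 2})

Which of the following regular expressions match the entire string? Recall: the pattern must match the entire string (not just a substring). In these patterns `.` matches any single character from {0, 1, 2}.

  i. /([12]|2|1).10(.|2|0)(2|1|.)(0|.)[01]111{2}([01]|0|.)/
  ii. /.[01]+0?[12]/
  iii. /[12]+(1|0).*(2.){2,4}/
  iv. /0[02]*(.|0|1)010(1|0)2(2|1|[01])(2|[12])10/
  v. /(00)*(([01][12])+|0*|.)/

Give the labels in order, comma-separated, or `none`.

i → no match
ii → no match
iii → no match
iv → match
v → no match

iv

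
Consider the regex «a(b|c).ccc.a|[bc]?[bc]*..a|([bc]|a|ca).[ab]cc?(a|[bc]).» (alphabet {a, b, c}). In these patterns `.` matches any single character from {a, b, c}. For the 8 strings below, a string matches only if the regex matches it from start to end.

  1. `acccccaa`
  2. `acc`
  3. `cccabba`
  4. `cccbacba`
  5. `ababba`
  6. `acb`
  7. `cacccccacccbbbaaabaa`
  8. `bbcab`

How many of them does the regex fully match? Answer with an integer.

1. `acccccaa` → match
2. `acc` → no match
3. `cccabba` → no match
4. `cccbacba` → no match
5. `ababba` → no match
6. `acb` → no match
7 → no match
8. `bbcab` → no match
Total matched: 1

1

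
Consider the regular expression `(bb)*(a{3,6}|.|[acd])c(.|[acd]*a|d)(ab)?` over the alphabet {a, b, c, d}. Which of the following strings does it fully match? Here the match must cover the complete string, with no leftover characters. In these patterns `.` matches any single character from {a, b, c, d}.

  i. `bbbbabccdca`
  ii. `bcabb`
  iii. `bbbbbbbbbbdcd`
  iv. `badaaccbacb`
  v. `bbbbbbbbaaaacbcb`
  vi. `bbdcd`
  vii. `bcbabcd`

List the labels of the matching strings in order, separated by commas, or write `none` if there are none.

iii, vi

i. `bbbbabccdca` → no match
ii. `bcabb` → no match
iii → match
iv. `badaaccbacb` → no match
v → no match
vi. `bbdcd` → match
vii. `bcbabcd` → no match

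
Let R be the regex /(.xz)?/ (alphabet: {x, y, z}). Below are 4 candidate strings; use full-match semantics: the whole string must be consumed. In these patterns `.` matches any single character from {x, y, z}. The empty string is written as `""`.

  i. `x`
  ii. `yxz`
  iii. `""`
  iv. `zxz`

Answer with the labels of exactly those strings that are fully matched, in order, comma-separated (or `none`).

i → no match
ii → match
iii → match
iv → match

ii, iii, iv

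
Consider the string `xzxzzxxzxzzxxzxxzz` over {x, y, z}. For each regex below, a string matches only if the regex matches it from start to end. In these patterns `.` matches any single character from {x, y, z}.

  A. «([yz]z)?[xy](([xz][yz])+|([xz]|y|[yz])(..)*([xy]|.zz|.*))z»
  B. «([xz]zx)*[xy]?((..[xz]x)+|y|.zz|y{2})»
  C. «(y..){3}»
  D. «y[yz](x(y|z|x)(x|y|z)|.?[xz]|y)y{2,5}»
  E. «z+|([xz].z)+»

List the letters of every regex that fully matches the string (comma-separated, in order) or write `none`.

A, B

A → match
B → match
C → no match — must start with `y`
D → no match — must start with `y`
E → no match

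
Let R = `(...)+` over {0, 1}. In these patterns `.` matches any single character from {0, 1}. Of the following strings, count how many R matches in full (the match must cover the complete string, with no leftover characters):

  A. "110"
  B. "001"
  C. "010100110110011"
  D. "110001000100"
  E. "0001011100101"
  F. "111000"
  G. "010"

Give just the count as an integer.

6

A → match
B → match
C → match
D → match
E → no match
F → match
G → match
Total matched: 6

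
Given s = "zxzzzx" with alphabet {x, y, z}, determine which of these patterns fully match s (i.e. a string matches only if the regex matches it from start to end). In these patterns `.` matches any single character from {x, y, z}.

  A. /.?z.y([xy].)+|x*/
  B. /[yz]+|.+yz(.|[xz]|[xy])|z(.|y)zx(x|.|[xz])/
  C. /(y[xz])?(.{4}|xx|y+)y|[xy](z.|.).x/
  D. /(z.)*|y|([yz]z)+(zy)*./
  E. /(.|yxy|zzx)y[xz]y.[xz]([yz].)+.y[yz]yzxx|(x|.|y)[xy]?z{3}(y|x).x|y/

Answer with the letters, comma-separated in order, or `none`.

D

A → no match
B → no match
C → no match
D → match
E → no match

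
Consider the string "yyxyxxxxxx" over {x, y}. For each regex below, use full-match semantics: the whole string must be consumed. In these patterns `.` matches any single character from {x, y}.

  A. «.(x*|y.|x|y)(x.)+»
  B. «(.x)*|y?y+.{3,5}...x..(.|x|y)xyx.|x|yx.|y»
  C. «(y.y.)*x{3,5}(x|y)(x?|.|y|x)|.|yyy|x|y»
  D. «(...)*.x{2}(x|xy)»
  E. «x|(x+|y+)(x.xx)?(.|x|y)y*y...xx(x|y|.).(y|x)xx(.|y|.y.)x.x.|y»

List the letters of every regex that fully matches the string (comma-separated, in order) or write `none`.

A, D

A → match
B → no match
C → no match
D → match
E → no match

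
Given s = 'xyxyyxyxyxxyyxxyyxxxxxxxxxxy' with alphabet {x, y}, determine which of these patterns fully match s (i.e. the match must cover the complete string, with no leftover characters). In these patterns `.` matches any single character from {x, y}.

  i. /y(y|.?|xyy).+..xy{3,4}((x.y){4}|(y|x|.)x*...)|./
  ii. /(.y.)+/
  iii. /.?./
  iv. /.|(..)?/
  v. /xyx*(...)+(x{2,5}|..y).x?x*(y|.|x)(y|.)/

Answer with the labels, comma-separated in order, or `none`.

v

i → no match
ii → no match
iii → no match
iv → no match
v → match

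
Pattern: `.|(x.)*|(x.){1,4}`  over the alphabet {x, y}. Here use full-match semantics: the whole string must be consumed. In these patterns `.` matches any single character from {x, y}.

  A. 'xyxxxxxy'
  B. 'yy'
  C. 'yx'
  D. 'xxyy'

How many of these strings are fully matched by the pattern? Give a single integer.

A → match
B → no match
C → no match
D → no match
Total matched: 1

1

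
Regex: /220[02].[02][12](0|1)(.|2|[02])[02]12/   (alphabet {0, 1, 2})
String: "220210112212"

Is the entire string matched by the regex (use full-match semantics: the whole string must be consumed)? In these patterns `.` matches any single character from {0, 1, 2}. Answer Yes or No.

Yes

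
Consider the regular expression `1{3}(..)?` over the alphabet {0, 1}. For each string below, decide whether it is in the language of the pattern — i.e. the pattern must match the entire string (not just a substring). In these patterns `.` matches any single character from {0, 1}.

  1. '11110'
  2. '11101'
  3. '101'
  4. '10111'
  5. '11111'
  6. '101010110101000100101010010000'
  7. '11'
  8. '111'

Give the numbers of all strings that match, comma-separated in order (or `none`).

1. '11110' → match
2. '11101' → match
3. '101' → no match
4. '10111' → no match
5. '11111' → match
6 → no match
7. '11' → no match
8. '111' → match

1, 2, 5, 8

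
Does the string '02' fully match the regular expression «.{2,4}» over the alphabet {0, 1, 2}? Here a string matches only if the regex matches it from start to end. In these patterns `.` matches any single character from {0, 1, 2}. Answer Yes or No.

Yes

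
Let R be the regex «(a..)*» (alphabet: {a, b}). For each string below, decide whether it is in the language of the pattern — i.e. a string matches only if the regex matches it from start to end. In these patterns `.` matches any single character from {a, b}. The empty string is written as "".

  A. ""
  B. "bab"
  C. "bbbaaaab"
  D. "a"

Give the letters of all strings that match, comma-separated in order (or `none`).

A → match
B → no match
C → no match
D → no match

A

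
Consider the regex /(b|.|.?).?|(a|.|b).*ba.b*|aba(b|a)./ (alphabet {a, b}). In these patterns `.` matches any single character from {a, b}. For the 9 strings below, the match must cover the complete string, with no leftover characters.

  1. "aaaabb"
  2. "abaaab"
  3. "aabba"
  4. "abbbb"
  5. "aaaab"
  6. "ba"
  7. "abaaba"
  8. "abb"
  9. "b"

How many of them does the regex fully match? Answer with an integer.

1. "aaaabb" → no match
2. "abaaab" → no match
3. "aabba" → no match
4. "abbbb" → no match
5. "aaaab" → no match
6. "ba" → match
7. "abaaba" → no match
8. "abb" → no match
9. "b" → match
Total matched: 2

2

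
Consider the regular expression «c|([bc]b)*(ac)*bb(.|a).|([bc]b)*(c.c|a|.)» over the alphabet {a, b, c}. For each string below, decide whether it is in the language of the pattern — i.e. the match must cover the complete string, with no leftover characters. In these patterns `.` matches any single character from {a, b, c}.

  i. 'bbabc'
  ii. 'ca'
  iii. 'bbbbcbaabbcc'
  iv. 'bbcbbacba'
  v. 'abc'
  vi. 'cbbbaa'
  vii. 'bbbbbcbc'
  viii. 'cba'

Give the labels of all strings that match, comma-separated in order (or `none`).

i → no match
ii → no match
iii → no match
iv → no match
v → no match
vi → match
vii → no match
viii → match

vi, viii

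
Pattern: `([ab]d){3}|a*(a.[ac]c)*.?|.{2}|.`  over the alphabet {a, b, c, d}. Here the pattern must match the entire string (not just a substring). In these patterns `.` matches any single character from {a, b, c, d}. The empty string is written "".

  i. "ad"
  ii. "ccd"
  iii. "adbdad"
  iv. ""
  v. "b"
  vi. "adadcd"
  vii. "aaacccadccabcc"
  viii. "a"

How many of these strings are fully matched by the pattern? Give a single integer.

6

i → match
ii → no match
iii → match
iv → match
v → match
vi → no match
vii → match
viii → match
Total matched: 6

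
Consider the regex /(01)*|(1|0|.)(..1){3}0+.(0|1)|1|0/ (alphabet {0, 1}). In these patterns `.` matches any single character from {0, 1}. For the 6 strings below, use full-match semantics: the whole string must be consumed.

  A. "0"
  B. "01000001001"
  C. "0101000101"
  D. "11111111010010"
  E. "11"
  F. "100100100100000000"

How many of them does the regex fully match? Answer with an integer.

3

A → match
B → no match
C → no match
D → match
E → no match
F → match
Total matched: 3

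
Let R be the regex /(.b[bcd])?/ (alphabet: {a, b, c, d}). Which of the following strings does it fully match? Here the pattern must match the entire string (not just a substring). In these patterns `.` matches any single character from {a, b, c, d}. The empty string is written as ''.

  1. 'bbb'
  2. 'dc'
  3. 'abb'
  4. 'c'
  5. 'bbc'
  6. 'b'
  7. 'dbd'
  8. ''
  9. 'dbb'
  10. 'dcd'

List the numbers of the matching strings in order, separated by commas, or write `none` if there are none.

1. 'bbb' → match
2. 'dc' → no match
3. 'abb' → match
4. 'c' → no match
5. 'bbc' → match
6. 'b' → no match
7. 'dbd' → match
8. '' → match
9. 'dbb' → match
10. 'dcd' → no match

1, 3, 5, 7, 8, 9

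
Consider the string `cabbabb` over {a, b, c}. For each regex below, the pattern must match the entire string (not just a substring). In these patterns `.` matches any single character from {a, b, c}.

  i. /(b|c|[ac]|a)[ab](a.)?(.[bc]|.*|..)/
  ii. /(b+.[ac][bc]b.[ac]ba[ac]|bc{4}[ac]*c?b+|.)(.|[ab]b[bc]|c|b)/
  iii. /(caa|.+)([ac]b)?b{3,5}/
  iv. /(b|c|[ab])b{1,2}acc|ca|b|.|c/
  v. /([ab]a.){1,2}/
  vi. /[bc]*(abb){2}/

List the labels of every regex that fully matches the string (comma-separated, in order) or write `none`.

i → match
ii → no match
iii → no match
iv → no match
v → no match
vi → match

i, vi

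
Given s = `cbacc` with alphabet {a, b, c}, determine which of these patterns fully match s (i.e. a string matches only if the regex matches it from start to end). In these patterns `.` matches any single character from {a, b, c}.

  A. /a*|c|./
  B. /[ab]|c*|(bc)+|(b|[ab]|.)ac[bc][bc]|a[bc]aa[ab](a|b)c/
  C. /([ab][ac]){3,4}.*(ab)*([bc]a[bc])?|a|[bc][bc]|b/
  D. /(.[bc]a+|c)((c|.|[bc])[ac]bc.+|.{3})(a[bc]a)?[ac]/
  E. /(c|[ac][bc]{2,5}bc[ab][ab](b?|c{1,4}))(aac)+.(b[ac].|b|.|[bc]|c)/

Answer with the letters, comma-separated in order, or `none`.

A → no match
B → no match
C → no match
D → match
E → no match

D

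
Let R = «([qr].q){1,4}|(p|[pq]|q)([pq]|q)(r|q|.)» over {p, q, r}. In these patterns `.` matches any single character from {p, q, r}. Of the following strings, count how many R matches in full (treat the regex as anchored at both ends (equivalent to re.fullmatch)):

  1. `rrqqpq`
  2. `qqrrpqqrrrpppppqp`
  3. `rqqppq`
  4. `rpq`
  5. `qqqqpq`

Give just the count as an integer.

3

1 → match
2 → no match
3 → no match
4 → match
5 → match
Total matched: 3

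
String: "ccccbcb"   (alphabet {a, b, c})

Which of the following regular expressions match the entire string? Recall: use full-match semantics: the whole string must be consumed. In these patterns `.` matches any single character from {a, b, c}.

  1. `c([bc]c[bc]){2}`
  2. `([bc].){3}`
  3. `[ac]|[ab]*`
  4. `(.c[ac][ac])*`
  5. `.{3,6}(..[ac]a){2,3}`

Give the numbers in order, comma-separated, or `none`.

1 → match
2 → no match
3 → no match
4 → no match
5 → no match — must end with "a"

1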